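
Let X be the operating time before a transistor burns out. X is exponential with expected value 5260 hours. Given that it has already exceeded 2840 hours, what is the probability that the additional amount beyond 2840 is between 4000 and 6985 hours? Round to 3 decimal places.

The rate is λ = 1/5260 = 0.000190114 per hour.
Memoryless: the residual past 2840 is again Exp(λ).
P(4000 < residual < 6985) = e^(−λ·4000) − e^(−λ·6985) = 0.46745 − 0.26502 ≈ 0.202.

0.202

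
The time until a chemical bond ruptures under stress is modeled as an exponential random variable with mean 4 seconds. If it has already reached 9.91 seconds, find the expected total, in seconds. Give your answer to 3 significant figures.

13.9

The rate is λ = 1/4 = 0.25 per second.
By memorylessness, E[X | X > 9.91] = 9.91 + 1/λ = 9.91 + 4 = 13.91 seconds.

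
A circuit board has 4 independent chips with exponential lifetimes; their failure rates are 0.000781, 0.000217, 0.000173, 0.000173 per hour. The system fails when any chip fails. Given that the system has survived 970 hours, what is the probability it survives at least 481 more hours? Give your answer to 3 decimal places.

0.524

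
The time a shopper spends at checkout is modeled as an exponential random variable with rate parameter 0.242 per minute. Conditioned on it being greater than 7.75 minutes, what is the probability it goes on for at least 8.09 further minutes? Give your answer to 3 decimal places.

0.141

The exponential is memoryless, so the remaining time is again Exp(λ): the condition X > 7.75 is irrelevant.
P(X > 8.09) = e^(−1.9578) ≈ 0.141.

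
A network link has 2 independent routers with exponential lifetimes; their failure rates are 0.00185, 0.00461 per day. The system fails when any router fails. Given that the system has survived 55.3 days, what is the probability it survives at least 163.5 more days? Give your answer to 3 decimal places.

Time to first failure ~ Exp(Σλ) with Σλ = 0.00646.
By memorylessness, P(T > 55.3+163.5 | T > 55.3) = P(T > 163.5) = e^(−0.00646·163.5) ≈ 0.348.

0.348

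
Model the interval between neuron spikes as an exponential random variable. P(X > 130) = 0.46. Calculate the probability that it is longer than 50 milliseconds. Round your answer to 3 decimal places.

e^(−λ·130) = 0.46 ⇒ λ = −ln(0.46)/130 = 0.0059733.
P(X > 50) = e^(−0.0059733·50) = e^(−0.29866) ≈ 0.742.

0.742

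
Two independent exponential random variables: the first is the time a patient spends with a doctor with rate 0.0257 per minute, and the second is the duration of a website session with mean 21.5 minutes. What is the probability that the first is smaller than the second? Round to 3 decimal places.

0.356

λ_1 = 0.0257, λ_2 = 1/21.5 = 0.0465116.
For independent exponentials, P(the first < the second) = λ_1/(λ_1+λ_2) = 0.0257/0.0722116 ≈ 0.356.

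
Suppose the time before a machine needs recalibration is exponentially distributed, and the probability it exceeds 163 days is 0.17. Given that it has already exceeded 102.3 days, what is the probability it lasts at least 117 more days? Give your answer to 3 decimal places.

0.280

From e^(−λ·163) = 0.17, λ = −ln(0.17)/163 = 0.0108709.
Memoryless: P(X > 102.3+117 | X > 102.3) = P(X > 117) = e^(−0.0108709·117) ≈ 0.280.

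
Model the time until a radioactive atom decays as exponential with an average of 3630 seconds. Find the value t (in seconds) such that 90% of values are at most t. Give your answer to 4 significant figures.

The rate is λ = 1/3630 = 0.000275482 per second.
Set 1 − e^(−λt) = 0.9, so t = −ln(0.1)/λ = 2.3026/0.000275482 ≈ 8358.38 seconds.

8358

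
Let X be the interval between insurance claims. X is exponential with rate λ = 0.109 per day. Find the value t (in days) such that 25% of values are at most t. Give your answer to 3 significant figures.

Set 1 − e^(−λt) = 0.25, so t = −ln(0.75)/λ = 0.28768/0.109 ≈ 2.63929 days.

2.64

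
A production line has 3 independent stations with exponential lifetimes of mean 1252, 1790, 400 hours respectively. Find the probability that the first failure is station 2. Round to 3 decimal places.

Rates: λ_i = 1/mean_i → 0.000798722, 0.000558659, 0.0025; Σλ = 0.00385738.
P(station 2 first) = λ_2/Σλ = 0.000558659/0.00385738 ≈ 0.145.

0.145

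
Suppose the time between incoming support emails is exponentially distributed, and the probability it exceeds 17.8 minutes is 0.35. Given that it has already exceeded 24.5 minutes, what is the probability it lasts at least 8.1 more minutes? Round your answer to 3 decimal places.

From e^(−λ·17.8) = 0.35, λ = −ln(0.35)/17.8 = 0.0589788.
Memoryless: P(X > 24.5+8.1 | X > 24.5) = P(X > 8.1) = e^(−0.0589788·8.1) ≈ 0.620.

0.620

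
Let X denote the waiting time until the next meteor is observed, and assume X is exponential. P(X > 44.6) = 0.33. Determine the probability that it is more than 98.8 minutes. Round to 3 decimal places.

0.086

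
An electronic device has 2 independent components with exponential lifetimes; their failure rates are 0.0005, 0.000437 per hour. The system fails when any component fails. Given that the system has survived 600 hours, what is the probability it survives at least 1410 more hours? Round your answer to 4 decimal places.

Time to first failure ~ Exp(Σλ) with Σλ = 0.000937.
By memorylessness, P(T > 600+1410 | T > 600) = P(T > 1410) = e^(−0.000937·1410) ≈ 0.2668.

0.2668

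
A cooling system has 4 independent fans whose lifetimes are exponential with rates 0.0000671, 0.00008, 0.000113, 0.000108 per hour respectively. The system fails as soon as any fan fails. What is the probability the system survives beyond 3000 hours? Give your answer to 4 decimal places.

0.3314

The time to first failure is exponential with rate Σλ = 0.0000671 + 0.00008 + 0.000113 + 0.000108 = 0.0003681.
P(min > 3000) = e^(−0.0003681·3000) = e^(−1.1043) ≈ 0.3314.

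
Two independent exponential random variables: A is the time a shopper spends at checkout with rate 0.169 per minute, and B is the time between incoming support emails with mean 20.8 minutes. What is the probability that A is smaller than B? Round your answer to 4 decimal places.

λ_1 = 0.169, λ_2 = 1/20.8 = 0.0480769.
For independent exponentials, P(A < B) = λ_1/(λ_1+λ_2) = 0.169/0.217077 ≈ 0.7785.

0.7785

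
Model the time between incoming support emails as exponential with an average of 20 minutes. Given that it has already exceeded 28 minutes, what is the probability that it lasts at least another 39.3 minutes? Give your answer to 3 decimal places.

The rate is λ = 1/20 = 0.05 per minute.
By the memoryless property, P(X > 28+39.3 | X > 28) = P(X > 39.3).
P(X > 39.3) = e^(−1.965) ≈ 0.140.

0.140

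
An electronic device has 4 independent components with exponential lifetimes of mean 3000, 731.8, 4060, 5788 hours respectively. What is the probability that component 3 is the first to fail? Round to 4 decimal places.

Rates: λ_i = 1/mean_i → 0.000333333, 0.00136649, 0.000246305, 0.000172771; Σλ = 0.0021189.
P(component 3 first) = λ_3/Σλ = 0.000246305/0.0021189 ≈ 0.1162.

0.1162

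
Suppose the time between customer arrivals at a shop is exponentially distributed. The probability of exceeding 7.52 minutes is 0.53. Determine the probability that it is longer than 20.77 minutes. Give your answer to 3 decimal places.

e^(−λ·7.52) = 0.53 ⇒ λ = −ln(0.53)/7.52 = 0.0844253.
P(X > 20.77) = e^(−0.0844253·20.77) = e^(−1.7535) ≈ 0.173.

0.173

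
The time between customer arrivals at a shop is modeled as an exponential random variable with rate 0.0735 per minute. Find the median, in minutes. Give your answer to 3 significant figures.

Set 1 − e^(−λt) = 0.5, so t = −ln(0.5)/λ = 0.69315/0.0735 ≈ 9.43057 minutes.

9.43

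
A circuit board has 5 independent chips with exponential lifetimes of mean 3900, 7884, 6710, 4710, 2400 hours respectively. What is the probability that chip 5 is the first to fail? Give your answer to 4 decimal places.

Rates: λ_i = 1/mean_i → 0.00025641, 0.000126839, 0.000149031, 0.000212314, 0.000416667; Σλ = 0.00116126.
P(chip 5 first) = λ_5/Σλ = 0.000416667/0.00116126 ≈ 0.3588.

0.3588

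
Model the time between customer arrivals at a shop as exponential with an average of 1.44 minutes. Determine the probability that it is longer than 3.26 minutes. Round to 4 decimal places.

0.1039

The rate is λ = 1/1.44 = 0.694444 per minute.
P(X > 3.26) = e^(−λ·3.26) = e^(−2.2639) ≈ 0.1039.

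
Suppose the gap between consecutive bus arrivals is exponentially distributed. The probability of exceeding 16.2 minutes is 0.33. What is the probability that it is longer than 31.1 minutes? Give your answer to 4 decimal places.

0.1190

e^(−λ·16.2) = 0.33 ⇒ λ = −ln(0.33)/16.2 = 0.068436.
P(X > 31.1) = e^(−0.068436·31.1) = e^(−2.1284) ≈ 0.1190.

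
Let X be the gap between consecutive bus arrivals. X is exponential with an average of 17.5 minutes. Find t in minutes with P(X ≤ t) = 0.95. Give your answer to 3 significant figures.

The rate is λ = 1/17.5 = 0.0571429 per minute.
Set 1 − e^(−λt) = 0.95, so t = −ln(0.05)/λ = 2.9957/0.0571429 ≈ 52.4253 minutes.

52.4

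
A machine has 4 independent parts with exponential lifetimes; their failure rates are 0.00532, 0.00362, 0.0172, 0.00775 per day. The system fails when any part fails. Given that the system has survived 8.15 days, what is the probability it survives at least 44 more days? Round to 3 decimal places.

Time to first failure ~ Exp(Σλ) with Σλ = 0.03389.
By memorylessness, P(T > 8.15+44 | T > 8.15) = P(T > 44) = e^(−0.03389·44) ≈ 0.225.

0.225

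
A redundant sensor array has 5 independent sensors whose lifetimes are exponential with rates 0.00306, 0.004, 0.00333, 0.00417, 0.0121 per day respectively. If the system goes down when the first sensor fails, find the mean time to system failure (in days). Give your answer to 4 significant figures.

37.51

The time to first failure is exponential with rate Σλ = 0.00306 + 0.004 + 0.00333 + 0.00417 + 0.0121 = 0.02666.
E[min] = 1/Σλ = 1/0.02666 = 37.5094 days.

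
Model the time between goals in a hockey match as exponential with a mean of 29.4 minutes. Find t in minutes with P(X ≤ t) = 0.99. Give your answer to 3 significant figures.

135

The rate is λ = 1/29.4 = 0.0340136 per minute.
Set 1 − e^(−λt) = 0.99, so t = −ln(0.01)/λ = 4.6052/0.0340136 ≈ 135.392 minutes.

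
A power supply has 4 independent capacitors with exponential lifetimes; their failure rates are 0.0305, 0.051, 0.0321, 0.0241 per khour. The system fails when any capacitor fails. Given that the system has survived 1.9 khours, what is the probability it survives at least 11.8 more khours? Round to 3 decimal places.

0.197

Time to first failure ~ Exp(Σλ) with Σλ = 0.1377.
By memorylessness, P(T > 1.9+11.8 | T > 1.9) = P(T > 11.8) = e^(−0.1377·11.8) ≈ 0.197.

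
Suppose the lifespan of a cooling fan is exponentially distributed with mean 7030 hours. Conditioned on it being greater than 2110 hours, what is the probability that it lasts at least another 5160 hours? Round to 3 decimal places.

0.480

The rate is λ = 1/7030 = 0.000142248 per hour.
By the memoryless property, P(X > 2110+5160 | X > 2110) = P(X > 5160).
P(X > 5160) = e^(−0.734) ≈ 0.480.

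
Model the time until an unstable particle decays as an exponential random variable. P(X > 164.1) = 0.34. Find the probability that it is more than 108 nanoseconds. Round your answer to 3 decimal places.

0.492

e^(−λ·164.1) = 0.34 ⇒ λ = −ln(0.34)/164.1 = 0.0065741.
P(X > 108) = e^(−0.0065741·108) = e^(−0.71) ≈ 0.492.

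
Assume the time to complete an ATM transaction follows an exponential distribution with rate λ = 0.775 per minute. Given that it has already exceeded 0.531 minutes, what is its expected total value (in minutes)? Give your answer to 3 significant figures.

By memorylessness, E[X | X > 0.531] = 0.531 + 1/λ = 0.531 + 1.29032 = 1.82132 minutes.

1.82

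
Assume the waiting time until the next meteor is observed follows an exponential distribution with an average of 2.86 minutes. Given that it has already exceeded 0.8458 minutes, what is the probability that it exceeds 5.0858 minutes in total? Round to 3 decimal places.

The rate is λ = 1/2.86 = 0.34965 per minute.
By the memoryless property, P(X > 0.8458+4.24 | X > 0.8458) = P(X > 4.24).
P(X > 4.24) = e^(−1.4825) ≈ 0.227.

0.227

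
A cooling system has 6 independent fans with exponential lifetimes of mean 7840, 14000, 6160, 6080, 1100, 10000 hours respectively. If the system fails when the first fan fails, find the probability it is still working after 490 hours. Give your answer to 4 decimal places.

The first failure time is exponential with rate Σλ_i = 1/7840 + 1/14000 + 1/6160 + 1/6080 + 1/1100 + 1/10000 = 0.00153488 per hour.
P(min > 490) = e^(−0.00153488·490) = e^(−0.75209) ≈ 0.4714.

0.4714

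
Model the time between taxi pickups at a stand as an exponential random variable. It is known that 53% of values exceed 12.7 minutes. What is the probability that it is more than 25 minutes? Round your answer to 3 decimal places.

0.287

e^(−λ·12.7) = 0.53 ⇒ λ = −ln(0.53)/12.7 = 0.0499904.
P(X > 25) = e^(−0.0499904·25) = e^(−1.2498) ≈ 0.287.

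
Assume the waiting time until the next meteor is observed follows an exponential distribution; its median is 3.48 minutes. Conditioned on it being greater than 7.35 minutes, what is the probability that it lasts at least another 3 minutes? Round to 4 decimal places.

0.5502

For an exponential, median = ln(2)/λ, so λ = ln 2 / 3.48 = 0.19918 per minute.
P(X > s+t | X > s) = e^(−λ(s+t))/e^(−λs) = e^(−λt), independent of s = 7.35.
P(X > 3) = e^(−0.59754) ≈ 0.5502.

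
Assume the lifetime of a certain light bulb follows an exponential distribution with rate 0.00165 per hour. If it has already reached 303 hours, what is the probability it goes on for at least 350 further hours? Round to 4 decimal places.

0.5613

The exponential is memoryless, so the remaining time is again Exp(λ): the condition X > 303 is irrelevant.
P(X > 350) = e^(−0.5775) ≈ 0.5613.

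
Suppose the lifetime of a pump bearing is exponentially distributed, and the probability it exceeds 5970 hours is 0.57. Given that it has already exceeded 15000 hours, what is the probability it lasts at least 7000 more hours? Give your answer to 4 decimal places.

0.5173

From e^(−λ·5970) = 0.57, λ = −ln(0.57)/5970 = 0.0000941573.
Memoryless: P(X > 15000+7000 | X > 15000) = P(X > 7000) = e^(−0.0000941573·7000) ≈ 0.5173.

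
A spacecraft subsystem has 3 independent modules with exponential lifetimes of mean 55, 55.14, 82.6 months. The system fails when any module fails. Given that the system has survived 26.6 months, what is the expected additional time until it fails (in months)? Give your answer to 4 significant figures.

20.65

First-failure rate Σλ = 1/55 + 1/55.14 + 1/82.6 = 0.048424.
By memorylessness the expected residual is 1/Σλ = 20.6509 months, regardless of the 26.6 already elapsed.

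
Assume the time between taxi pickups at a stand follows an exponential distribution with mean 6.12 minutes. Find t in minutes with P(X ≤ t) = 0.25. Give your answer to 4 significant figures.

1.761

The rate is λ = 1/6.12 = 0.163399 per minute.
Set 1 − e^(−λt) = 0.25, so t = −ln(0.75)/λ = 0.28768/0.163399 ≈ 1.76061 minutes.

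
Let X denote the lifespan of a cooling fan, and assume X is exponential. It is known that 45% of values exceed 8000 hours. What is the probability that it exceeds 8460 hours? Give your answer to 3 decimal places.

0.430

e^(−λ·8000) = 0.45 ⇒ λ = −ln(0.45)/8000 = 0.0000998135.
P(X > 8460) = e^(−0.0000998135·8460) = e^(−0.84442) ≈ 0.430.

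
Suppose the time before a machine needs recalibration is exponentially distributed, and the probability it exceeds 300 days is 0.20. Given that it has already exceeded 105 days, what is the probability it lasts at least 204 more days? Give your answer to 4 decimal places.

From e^(−λ·300) = 0.20, λ = −ln(0.20)/300 = 0.00536479.
Memoryless: P(X > 105+204 | X > 105) = P(X > 204) = e^(−0.00536479·204) ≈ 0.3347.

0.3347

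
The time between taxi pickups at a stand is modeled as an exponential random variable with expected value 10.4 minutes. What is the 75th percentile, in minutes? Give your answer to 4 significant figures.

The rate is λ = 1/10.4 = 0.0961538 per minute.
Set 1 − e^(−λt) = 0.75, so t = −ln(0.25)/λ = 1.3863/0.0961538 ≈ 14.4175 minutes.

14.42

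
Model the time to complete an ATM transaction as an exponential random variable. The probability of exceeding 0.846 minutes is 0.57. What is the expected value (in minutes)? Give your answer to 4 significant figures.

1.505

e^(−λ·0.846) = 0.57 ⇒ λ = −ln(0.57)/0.846 = 0.664443.
Mean = 1/λ = 1.50502 minutes.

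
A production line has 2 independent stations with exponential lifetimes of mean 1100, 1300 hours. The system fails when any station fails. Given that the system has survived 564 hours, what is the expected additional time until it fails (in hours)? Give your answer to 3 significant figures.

First-failure rate Σλ = 1/1100 + 1/1300 = 0.00167832.
By memorylessness the expected residual is 1/Σλ = 595.833 hours, regardless of the 564 already elapsed.

596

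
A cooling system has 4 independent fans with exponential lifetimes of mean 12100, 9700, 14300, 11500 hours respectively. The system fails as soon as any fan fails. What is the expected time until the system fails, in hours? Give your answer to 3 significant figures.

2920

The first failure time is exponential with rate Σλ_i = 1/12100 + 1/9700 + 1/14300 + 1/11500 = 0.000342624 per hour.
E[min] = 1/Σλ = 1/0.000342624 = 2918.65 hours.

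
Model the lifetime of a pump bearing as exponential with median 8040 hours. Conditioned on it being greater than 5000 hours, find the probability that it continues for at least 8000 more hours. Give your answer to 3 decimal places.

For an exponential, median = ln(2)/λ, so λ = ln 2 / 8040 = 0.0000862123 per hour.
P(X > s+t | X > s) = e^(−λ(s+t))/e^(−λs) = e^(−λt), independent of s = 5000.
P(X > 8000) = e^(−0.6897) ≈ 0.502.

0.502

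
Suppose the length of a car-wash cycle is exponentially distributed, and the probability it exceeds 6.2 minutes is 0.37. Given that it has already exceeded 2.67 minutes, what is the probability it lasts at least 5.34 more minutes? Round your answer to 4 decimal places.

0.4247

From e^(−λ·6.2) = 0.37, λ = −ln(0.37)/6.2 = 0.160363.
Memoryless: P(X > 2.67+5.34 | X > 2.67) = P(X > 5.34) = e^(−0.160363·5.34) ≈ 0.4247.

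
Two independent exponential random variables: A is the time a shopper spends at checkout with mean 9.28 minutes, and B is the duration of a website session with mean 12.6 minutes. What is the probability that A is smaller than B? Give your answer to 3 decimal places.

0.576

λ_1 = 1/9.28 = 0.107759, λ_2 = 1/12.6 = 0.0793651.
For independent exponentials, P(A < B) = λ_1/(λ_1+λ_2) = 0.107759/0.187124 ≈ 0.576.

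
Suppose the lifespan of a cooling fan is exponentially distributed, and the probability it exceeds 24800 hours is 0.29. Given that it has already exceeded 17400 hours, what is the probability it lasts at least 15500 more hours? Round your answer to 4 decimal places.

From e^(−λ·24800) = 0.29, λ = −ln(0.29)/24800 = 0.0000499143.
Memoryless: P(X > 17400+15500 | X > 17400) = P(X > 15500) = e^(−0.0000499143·15500) ≈ 0.4613.

0.4613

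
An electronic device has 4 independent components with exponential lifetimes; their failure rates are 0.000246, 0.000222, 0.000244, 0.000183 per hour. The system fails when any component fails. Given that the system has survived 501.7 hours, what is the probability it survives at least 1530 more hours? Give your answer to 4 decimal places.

0.2543

Time to first failure ~ Exp(Σλ) with Σλ = 0.000895.
By memorylessness, P(T > 501.7+1530 | T > 501.7) = P(T > 1530) = e^(−0.000895·1530) ≈ 0.2543.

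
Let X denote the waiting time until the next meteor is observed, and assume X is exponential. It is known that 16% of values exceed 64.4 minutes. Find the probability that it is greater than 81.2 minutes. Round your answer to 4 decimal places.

0.0992

e^(−λ·64.4) = 0.16 ⇒ λ = −ln(0.16)/64.4 = 0.0284562.
P(X > 81.2) = e^(−0.0284562·81.2) = e^(−2.3106) ≈ 0.0992.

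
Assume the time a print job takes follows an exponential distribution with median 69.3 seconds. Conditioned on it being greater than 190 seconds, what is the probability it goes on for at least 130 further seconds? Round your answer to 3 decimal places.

0.272

For an exponential, median = ln(2)/λ, so λ = ln 2 / 69.3 = 0.0100021 per second.
By the memoryless property, P(X > 190+130 | X > 190) = P(X > 130).
P(X > 130) = e^(−1.3003) ≈ 0.272.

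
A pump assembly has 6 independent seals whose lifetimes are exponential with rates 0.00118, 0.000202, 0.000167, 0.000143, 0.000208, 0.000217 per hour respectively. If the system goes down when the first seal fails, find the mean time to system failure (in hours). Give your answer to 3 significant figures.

472

The time to first failure is exponential with rate Σλ = 0.00118 + 0.000202 + 0.000167 + 0.000143 + 0.000208 + 0.000217 = 0.002117.
E[min] = 1/Σλ = 1/0.002117 = 472.367 hours.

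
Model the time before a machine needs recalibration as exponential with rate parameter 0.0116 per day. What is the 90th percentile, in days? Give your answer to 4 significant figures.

198.5

Set 1 − e^(−λt) = 0.9, so t = −ln(0.1)/λ = 2.3026/0.0116 ≈ 198.499 days.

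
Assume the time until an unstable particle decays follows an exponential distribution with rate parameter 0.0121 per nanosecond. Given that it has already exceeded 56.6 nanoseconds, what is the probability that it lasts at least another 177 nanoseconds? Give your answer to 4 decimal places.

0.1175

The exponential is memoryless, so the remaining time is again Exp(λ): the condition X > 56.6 is irrelevant.
P(X > 177) = e^(−2.1417) ≈ 0.1175.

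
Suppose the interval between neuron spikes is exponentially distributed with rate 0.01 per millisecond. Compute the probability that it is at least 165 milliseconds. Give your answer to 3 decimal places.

P(X > 165) = e^(−λ·165) = e^(−1.65) ≈ 0.192.

0.192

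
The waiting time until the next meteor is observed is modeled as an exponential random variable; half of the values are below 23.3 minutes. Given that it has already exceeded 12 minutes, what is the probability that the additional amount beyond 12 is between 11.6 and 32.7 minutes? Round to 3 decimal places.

0.330

For an exponential, median = ln(2)/λ, so λ = ln 2 / 23.3 = 0.0297488 per minute.
Memoryless: the residual past 12 is again Exp(λ).
P(11.6 < residual < 32.7) = e^(−λ·11.6) − e^(−λ·32.7) = 0.70816 − 0.37803 ≈ 0.330.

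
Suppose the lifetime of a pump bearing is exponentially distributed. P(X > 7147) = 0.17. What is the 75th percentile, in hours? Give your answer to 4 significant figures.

e^(−λ·7147) = 0.17 ⇒ λ = −ln(0.17)/7147 = 0.00024793.
75th percentile: 1 − e^(−λt) = 0.75, t = −ln(0.25)/λ = 5591.47 hours.

5591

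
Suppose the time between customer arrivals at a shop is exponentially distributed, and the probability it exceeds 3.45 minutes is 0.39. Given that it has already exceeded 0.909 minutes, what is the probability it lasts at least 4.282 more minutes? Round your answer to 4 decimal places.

0.3108

From e^(−λ·3.45) = 0.39, λ = −ln(0.39)/3.45 = 0.27293.
Memoryless: P(X > 0.909+4.282 | X > 0.909) = P(X > 4.282) = e^(−0.27293·4.282) ≈ 0.3108.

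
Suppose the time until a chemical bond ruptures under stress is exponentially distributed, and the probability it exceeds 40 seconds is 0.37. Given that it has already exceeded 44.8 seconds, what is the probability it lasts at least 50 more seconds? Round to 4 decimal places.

0.2886

From e^(−λ·40) = 0.37, λ = −ln(0.37)/40 = 0.0248563.
Memoryless: P(X > 44.8+50 | X > 44.8) = P(X > 50) = e^(−0.0248563·50) ≈ 0.2886.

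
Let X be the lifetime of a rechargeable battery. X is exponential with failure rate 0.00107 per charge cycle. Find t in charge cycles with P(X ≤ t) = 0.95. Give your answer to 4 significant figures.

Set 1 − e^(−λt) = 0.95, so t = −ln(0.05)/λ = 2.9957/0.00107 ≈ 2799.75 charge cycles.

2800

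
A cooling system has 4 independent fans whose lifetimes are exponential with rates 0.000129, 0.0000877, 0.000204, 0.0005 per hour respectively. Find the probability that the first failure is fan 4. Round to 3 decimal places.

The time to first failure is exponential with rate Σλ = 0.000129 + 0.0000877 + 0.000204 + 0.0005 = 0.0009207.
P(fan 4 first) = λ_4/Σλ = 0.0005/0.0009207 ≈ 0.543.

0.543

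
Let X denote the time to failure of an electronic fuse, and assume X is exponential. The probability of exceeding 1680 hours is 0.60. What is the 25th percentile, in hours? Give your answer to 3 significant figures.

e^(−λ·1680) = 0.60 ⇒ λ = −ln(0.60)/1680 = 0.000304063.
25th percentile: 1 − e^(−λt) = 0.25, t = −ln(0.75)/λ = 946.127 hours.

946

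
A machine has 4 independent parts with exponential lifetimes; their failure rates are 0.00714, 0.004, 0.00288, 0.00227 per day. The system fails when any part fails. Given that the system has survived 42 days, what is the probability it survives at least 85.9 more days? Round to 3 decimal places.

0.247

Time to first failure ~ Exp(Σλ) with Σλ = 0.01629.
By memorylessness, P(T > 42+85.9 | T > 42) = P(T > 85.9) = e^(−0.01629·85.9) ≈ 0.247.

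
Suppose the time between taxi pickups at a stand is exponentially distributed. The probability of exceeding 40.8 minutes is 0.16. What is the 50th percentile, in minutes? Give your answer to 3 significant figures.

15.4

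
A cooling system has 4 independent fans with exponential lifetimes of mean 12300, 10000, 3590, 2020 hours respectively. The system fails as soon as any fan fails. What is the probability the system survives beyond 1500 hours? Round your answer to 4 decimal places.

0.2387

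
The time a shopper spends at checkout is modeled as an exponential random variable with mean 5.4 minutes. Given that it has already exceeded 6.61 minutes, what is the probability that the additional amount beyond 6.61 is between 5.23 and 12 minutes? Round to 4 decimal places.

0.2713

The rate is λ = 1/5.4 = 0.185185 per minute.
Memoryless: the residual past 6.61 is again Exp(λ).
P(5.23 < residual < 12) = e^(−λ·5.23) − e^(−λ·12) = 0.37965 − 0.10837 ≈ 0.2713.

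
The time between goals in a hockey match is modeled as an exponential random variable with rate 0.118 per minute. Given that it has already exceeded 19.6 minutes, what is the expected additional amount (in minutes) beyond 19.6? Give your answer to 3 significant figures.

By memorylessness, the remaining amount past any threshold is again Exp(λ) with mean 1/λ = 8.47458 minutes.

8.47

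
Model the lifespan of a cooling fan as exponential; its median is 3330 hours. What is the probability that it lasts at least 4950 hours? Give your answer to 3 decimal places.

0.357

For an exponential, median = ln(2)/λ, so λ = ln 2 / 3330 = 0.000208152 per hour.
P(X > 4950) = e^(−λ·4950) = e^(−1.0304) ≈ 0.357.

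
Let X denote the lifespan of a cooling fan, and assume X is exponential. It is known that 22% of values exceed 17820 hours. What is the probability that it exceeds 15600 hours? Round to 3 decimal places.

e^(−λ·17820) = 0.22 ⇒ λ = −ln(0.22)/17820 = 0.0000849679.
P(X > 15600) = e^(−0.0000849679·15600) = e^(−1.3255) ≈ 0.266.

0.266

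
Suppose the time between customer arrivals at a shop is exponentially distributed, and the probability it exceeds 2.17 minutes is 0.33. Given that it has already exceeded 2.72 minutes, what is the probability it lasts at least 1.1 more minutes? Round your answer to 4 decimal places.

From e^(−λ·2.17) = 0.33, λ = −ln(0.33)/2.17 = 0.510904.
Memoryless: P(X > 2.72+1.1 | X > 2.72) = P(X > 1.1) = e^(−0.510904·1.1) ≈ 0.5701.

0.5701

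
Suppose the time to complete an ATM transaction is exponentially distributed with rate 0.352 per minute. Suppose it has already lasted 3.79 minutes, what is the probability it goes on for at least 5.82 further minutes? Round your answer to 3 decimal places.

The exponential is memoryless, so the remaining time is again Exp(λ): the condition X > 3.79 is irrelevant.
P(X > 5.82) = e^(−2.0486) ≈ 0.129.

0.129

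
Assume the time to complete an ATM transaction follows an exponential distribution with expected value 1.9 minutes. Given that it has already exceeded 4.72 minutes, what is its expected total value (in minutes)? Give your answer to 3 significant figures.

The rate is λ = 1/1.9 = 0.526316 per minute.
By memorylessness, E[X | X > 4.72] = 4.72 + 1/λ = 4.72 + 1.9 = 6.62 minutes.

6.62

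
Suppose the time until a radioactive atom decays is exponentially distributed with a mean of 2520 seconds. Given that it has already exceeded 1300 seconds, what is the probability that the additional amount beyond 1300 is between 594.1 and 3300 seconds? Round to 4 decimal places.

0.5200

The rate is λ = 1/2520 = 0.000396825 per second.
Memoryless: the residual past 1300 is again Exp(λ).
P(594.1 < residual < 3300) = e^(−λ·594.1) − e^(−λ·3300) = 0.78998 − 0.26995 ≈ 0.5200.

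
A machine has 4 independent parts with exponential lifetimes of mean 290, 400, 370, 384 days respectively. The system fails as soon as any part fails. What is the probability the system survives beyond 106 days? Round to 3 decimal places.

0.303

The first failure time is exponential with rate Σλ_i = 1/290 + 1/400 + 1/370 + 1/384 = 0.0112551 per day.
P(min > 106) = e^(−0.0112551·106) = e^(−1.193) ≈ 0.303.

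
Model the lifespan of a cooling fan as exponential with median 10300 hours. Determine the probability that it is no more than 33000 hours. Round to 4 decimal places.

0.8915

For an exponential, median = ln(2)/λ, so λ = ln 2 / 10300 = 0.0000672958 per hour.
P(X ≤ 33000) = 1 − e^(−λ·33000) = 1 − e^(−2.2208) ≈ 0.8915.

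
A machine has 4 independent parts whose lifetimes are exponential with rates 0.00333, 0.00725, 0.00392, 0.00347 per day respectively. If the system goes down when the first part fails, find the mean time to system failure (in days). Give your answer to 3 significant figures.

55.6

The time to first failure is exponential with rate Σλ = 0.00333 + 0.00725 + 0.00392 + 0.00347 = 0.01797.
E[min] = 1/Σλ = 1/0.01797 = 55.6483 days.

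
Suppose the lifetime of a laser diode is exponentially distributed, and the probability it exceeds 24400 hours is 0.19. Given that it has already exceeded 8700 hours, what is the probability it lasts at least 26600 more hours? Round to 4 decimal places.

0.1636

From e^(−λ·24400) = 0.19, λ = −ln(0.19)/24400 = 0.0000680628.
Memoryless: P(X > 8700+26600 | X > 8700) = P(X > 26600) = e^(−0.0000680628·26600) ≈ 0.1636.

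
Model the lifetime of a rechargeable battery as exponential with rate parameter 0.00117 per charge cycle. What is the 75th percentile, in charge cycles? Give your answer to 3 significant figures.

Set 1 − e^(−λt) = 0.75, so t = −ln(0.25)/λ = 1.3863/0.00117 ≈ 1184.87 charge cycles.

1180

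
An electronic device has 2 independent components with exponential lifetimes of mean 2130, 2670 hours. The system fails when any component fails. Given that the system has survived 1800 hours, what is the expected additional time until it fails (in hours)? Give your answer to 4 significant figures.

First-failure rate Σλ = 1/2130 + 1/2670 = 0.000844015.
By memorylessness the expected residual is 1/Σλ = 1184.81 hours, regardless of the 1800 already elapsed.

1185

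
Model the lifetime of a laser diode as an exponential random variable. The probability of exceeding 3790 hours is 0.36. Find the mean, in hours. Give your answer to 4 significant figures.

3710

e^(−λ·3790) = 0.36 ⇒ λ = −ln(0.36)/3790 = 0.000269565.
Mean = 1/λ = 3709.68 hours.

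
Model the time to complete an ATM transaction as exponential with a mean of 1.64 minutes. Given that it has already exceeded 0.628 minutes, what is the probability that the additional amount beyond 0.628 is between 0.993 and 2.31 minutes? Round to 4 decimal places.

0.3013

The rate is λ = 1/1.64 = 0.609756 per minute.
Memoryless: the residual past 0.628 is again Exp(λ).
P(0.993 < residual < 2.31) = e^(−λ·0.993) − e^(−λ·2.31) = 0.54581 − 0.24450 ≈ 0.3013.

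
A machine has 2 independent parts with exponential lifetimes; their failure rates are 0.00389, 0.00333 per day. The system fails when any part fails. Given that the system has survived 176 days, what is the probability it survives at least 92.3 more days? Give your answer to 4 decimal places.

0.5136

Time to first failure ~ Exp(Σλ) with Σλ = 0.00722.
By memorylessness, P(T > 176+92.3 | T > 176) = P(T > 92.3) = e^(−0.00722·92.3) ≈ 0.5136.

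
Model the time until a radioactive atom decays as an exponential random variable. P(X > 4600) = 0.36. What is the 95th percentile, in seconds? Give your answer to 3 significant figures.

e^(−λ·4600) = 0.36 ⇒ λ = −ln(0.36)/4600 = 0.000222098.
95th percentile: 1 − e^(−λt) = 0.95, t = −ln(0.05)/λ = 13488.3 seconds.

13500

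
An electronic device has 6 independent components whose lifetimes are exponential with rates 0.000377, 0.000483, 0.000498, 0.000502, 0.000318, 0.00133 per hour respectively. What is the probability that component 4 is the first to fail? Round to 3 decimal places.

The time to first failure is exponential with rate Σλ = 0.000377 + 0.000483 + 0.000498 + 0.000502 + 0.000318 + 0.00133 = 0.003508.
P(component 4 first) = λ_4/Σλ = 0.000502/0.003508 ≈ 0.143.

0.143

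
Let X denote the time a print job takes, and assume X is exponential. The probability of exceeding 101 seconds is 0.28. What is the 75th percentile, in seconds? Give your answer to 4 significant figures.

110.0

e^(−λ·101) = 0.28 ⇒ λ = −ln(0.28)/101 = 0.0126036.
75th percentile: 1 − e^(−λt) = 0.75, t = −ln(0.25)/λ = 109.992 seconds.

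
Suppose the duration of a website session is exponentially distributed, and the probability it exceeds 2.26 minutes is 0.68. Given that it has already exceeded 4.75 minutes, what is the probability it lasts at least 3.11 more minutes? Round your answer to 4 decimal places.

0.5882

From e^(−λ·2.26) = 0.68, λ = −ln(0.68)/2.26 = 0.170647.
Memoryless: P(X > 4.75+3.11 | X > 4.75) = P(X > 3.11) = e^(−0.170647·3.11) ≈ 0.5882.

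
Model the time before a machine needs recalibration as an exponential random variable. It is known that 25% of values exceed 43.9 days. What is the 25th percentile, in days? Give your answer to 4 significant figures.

e^(−λ·43.9) = 0.25 ⇒ λ = −ln(0.25)/43.9 = 0.0315785.
25th percentile: 1 − e^(−λt) = 0.25, t = −ln(0.75)/λ = 9.11007 days.

9.110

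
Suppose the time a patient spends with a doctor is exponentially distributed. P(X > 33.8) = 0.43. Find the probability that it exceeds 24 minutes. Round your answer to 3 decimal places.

e^(−λ·33.8) = 0.43 ⇒ λ = −ln(0.43)/33.8 = 0.0249695.
P(X > 24) = e^(−0.0249695·24) = e^(−0.59927) ≈ 0.549.

0.549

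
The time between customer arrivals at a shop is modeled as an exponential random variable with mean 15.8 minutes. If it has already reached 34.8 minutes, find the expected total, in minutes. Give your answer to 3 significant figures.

50.6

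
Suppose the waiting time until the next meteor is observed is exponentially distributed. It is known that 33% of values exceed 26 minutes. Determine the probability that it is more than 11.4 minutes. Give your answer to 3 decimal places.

0.615

e^(−λ·26) = 0.33 ⇒ λ = −ln(0.33)/26 = 0.0426409.
P(X > 11.4) = e^(−0.0426409·11.4) = e^(−0.48611) ≈ 0.615.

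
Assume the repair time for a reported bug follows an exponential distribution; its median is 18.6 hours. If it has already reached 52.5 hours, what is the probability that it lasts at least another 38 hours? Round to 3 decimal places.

For an exponential, median = ln(2)/λ, so λ = ln 2 / 18.6 = 0.037266 per hour.
The exponential is memoryless, so the remaining time is again Exp(λ): the condition X > 52.5 is irrelevant.
P(X > 38) = e^(−1.4161) ≈ 0.243.

0.243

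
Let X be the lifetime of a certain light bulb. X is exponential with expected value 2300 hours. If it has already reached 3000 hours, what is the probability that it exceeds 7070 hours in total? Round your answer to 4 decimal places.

The rate is λ = 1/2300 = 0.000434783 per hour.
The exponential is memoryless, so the remaining time is again Exp(λ): the condition X > 3000 is irrelevant.
P(X > 4070) = e^(−1.7696) ≈ 0.1704.

0.1704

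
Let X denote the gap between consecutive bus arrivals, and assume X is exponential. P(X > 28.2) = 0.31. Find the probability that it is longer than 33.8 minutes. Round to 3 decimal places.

0.246

e^(−λ·28.2) = 0.31 ⇒ λ = −ln(0.31)/28.2 = 0.0415313.
P(X > 33.8) = e^(−0.0415313·33.8) = e^(−1.4038) ≈ 0.246.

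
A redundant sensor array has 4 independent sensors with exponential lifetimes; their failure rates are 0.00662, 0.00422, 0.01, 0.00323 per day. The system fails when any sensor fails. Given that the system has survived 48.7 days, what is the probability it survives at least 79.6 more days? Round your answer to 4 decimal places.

0.1472

Time to first failure ~ Exp(Σλ) with Σλ = 0.02407.
By memorylessness, P(T > 48.7+79.6 | T > 48.7) = P(T > 79.6) = e^(−0.02407·79.6) ≈ 0.1472.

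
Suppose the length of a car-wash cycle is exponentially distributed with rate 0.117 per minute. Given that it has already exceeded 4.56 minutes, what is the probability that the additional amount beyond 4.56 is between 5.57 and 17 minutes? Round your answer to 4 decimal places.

0.3843

Memoryless: the residual past 4.56 is again Exp(λ).
P(5.57 < residual < 17) = e^(−λ·5.57) − e^(−λ·17) = 0.52116 − 0.13683 ≈ 0.3843.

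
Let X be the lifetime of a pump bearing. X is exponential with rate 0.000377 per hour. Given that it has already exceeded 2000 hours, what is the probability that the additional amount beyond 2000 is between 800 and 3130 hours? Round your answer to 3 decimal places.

0.432

Memoryless: the residual past 2000 is again Exp(λ).
P(800 < residual < 3130) = e^(−λ·800) − e^(−λ·3130) = 0.73963 − 0.30728 ≈ 0.432.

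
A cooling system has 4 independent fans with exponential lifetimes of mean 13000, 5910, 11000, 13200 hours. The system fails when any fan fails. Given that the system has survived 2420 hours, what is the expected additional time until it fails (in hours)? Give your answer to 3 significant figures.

First-failure rate Σλ = 1/13000 + 1/5910 + 1/11000 + 1/13200 = 0.000412794.
By memorylessness the expected residual is 1/Σλ = 2422.51 hours, regardless of the 2420 already elapsed.

2420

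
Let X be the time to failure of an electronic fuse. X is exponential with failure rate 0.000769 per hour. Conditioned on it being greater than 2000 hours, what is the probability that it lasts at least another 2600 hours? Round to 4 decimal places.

0.1354

By the memoryless property, P(X > 2000+2600 | X > 2000) = P(X > 2600).
P(X > 2600) = e^(−1.9994) ≈ 0.1354.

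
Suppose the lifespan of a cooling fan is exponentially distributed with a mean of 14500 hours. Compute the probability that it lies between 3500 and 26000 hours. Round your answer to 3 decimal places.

0.619

The rate is λ = 1/14500 = 0.0000689655 per hour.
P(3500 < X < 26000) = e^(−λ·3500) − e^(−λ·26000) = 0.78554 − 0.16644 ≈ 0.619.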